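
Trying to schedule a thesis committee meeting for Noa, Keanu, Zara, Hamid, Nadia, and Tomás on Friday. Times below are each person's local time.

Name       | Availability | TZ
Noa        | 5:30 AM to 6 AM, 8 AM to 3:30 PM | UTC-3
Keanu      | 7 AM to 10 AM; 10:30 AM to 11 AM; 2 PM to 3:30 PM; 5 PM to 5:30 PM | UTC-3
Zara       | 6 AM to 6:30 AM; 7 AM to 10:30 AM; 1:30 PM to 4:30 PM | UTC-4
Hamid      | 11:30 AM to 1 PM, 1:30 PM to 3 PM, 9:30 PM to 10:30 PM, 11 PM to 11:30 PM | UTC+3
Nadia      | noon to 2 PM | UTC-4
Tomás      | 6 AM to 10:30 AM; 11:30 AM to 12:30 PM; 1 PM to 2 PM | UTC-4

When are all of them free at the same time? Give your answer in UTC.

Noa in UTC: 08:30-09:00, 11:00-18:30 (add 3h to convert from UTC-3).
Keanu in UTC: 10:00-13:00, 13:30-14:00, 17:00-18:30, 20:00-20:30 (add 3h to convert from UTC-3).
Zara in UTC: 10:00-10:30, 11:00-14:30, 17:30-20:30 (add 4h to convert from UTC-4).
Hamid in UTC: 08:30-10:00, 10:30-12:00, 18:30-19:30, 20:00-20:30 (subtract 3h to convert from UTC+3).
Nadia in UTC: 16:00-18:00 (add 4h to convert from UTC-4).
Tomás in UTC: 10:00-14:30, 15:30-16:30, 17:00-18:00 (add 4h to convert from UTC-4).
Noa ∩ Keanu: 11:00-13:00, 13:30-14:00, 17:00-18:30.
Noa ∩ Keanu ∩ Zara: 11:00-13:00, 13:30-14:00, 17:30-18:30.
Noa ∩ Keanu ∩ Zara ∩ Hamid: 11:00-12:00.
Noa ∩ Keanu ∩ Zara ∩ Hamid ∩ Nadia: ∅.
Noa ∩ Keanu ∩ Zara ∩ Hamid ∩ Nadia ∩ Tomás: ∅.
There is no time when everyone is free.

none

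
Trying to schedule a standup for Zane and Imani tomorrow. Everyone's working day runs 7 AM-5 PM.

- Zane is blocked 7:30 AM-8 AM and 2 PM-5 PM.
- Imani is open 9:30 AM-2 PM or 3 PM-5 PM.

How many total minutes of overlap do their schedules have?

270

Zane free: 07:00-07:30, 08:00-14:00 (invert busy blocks within the working day).
Imani free: 09:30-14:00, 15:00-17:00.
Zane ∩ Imani: 09:30-14:00.
That's a single block of 270 minutes.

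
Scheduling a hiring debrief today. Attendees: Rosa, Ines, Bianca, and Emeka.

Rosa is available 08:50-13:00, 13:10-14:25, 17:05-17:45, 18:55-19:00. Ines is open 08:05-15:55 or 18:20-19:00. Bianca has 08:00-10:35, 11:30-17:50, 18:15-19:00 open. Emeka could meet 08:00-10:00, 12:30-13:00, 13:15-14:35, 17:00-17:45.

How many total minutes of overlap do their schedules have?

170

Rosa ∩ Ines: 08:50-13:00, 13:10-14:25, 18:55-19:00.
Rosa ∩ Ines ∩ Bianca: 08:50-10:35, 11:30-13:00, 13:10-14:25, 18:55-19:00.
Rosa ∩ Ines ∩ Bianca ∩ Emeka: 08:50-10:00, 12:30-13:00, 13:15-14:25.
Those are the intersection windows.
Summing the common windows: 70 + 30 + 70 = 170 minutes.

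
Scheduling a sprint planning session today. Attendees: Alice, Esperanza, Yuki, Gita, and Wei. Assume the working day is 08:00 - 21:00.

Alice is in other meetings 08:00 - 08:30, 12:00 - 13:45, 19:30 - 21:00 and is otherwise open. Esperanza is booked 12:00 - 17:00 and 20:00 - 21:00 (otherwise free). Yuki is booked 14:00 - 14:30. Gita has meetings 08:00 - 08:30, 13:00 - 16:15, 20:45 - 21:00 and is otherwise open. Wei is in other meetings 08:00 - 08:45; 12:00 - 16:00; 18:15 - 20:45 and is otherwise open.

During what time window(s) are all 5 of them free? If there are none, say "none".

08:45-12:00, 17:00-18:15

Alice free: 08:30-12:00, 13:45-19:30 (invert busy blocks within the working day).
Esperanza free: 08:00-12:00, 17:00-20:00 (invert busy blocks within the working day).
Yuki free: 08:00-14:00, 14:30-21:00 (invert busy blocks within the working day).
Gita free: 08:30-13:00, 16:15-20:45 (invert busy blocks within the working day).
Wei free: 08:45-12:00, 16:00-18:15, 20:45-21:00 (invert busy blocks within the working day).
Alice ∩ Esperanza: 08:30-12:00, 17:00-19:30.
Alice ∩ Esperanza ∩ Yuki: 08:30-12:00, 17:00-19:30.
Alice ∩ Esperanza ∩ Yuki ∩ Gita: 08:30-12:00, 17:00-19:30.
Alice ∩ Esperanza ∩ Yuki ∩ Gita ∩ Wei: 08:45-12:00, 17:00-18:15.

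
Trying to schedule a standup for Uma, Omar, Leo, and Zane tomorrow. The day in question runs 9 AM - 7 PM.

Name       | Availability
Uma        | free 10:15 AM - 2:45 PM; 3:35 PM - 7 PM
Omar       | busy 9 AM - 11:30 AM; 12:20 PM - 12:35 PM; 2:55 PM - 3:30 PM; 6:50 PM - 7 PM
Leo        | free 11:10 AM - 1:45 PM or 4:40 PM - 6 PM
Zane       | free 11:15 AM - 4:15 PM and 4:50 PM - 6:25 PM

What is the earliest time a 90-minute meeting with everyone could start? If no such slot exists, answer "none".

Uma free: 10:15-14:45, 15:35-19:00.
Omar free: 11:30-12:20, 12:35-14:55, 15:30-18:50 (invert busy blocks within the working day).
Leo free: 11:10-13:45, 16:40-18:00.
Zane free: 11:15-16:15, 16:50-18:25.
Uma ∩ Omar: 11:30-12:20, 12:35-14:45, 15:35-18:50.
Uma ∩ Omar ∩ Leo: 11:30-12:20, 12:35-13:45, 16:40-18:00.
Uma ∩ Omar ∩ Leo ∩ Zane: 11:30-12:20, 12:35-13:45, 16:50-18:00.
No common window is at least 90 minutes long.

none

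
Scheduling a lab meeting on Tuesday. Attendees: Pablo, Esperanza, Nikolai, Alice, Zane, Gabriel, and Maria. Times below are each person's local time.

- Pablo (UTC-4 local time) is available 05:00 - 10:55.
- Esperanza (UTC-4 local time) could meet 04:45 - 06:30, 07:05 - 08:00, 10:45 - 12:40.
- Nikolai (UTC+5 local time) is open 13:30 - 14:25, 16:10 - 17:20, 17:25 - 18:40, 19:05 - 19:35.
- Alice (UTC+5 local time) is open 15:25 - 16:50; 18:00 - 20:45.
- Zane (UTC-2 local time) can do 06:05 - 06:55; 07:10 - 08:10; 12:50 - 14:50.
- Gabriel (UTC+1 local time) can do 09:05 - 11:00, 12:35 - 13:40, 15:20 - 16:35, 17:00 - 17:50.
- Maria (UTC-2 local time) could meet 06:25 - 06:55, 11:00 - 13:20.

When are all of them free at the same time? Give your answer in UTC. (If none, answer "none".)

none

Pablo in UTC: 09:00-14:55 (add 4h to convert from UTC-4).
Esperanza in UTC: 08:45-10:30, 11:05-12:00, 14:45-16:40 (add 4h to convert from UTC-4).
Nikolai in UTC: 08:30-09:25, 11:10-12:20, 12:25-13:40, 14:05-14:35 (subtract 5h to convert from UTC+5).
Alice in UTC: 10:25-11:50, 13:00-15:45 (subtract 5h to convert from UTC+5).
Zane in UTC: 08:05-08:55, 09:10-10:10, 14:50-16:50 (add 2h to convert from UTC-2).
Gabriel in UTC: 08:05-10:00, 11:35-12:40, 14:20-15:35, 16:00-16:50 (subtract 1h to convert from UTC+1).
Maria in UTC: 08:25-08:55, 13:00-15:20 (add 2h to convert from UTC-2).
Pablo ∩ Esperanza: 09:00-10:30, 11:05-12:00, 14:45-14:55.
Pablo ∩ Esperanza ∩ Nikolai: 09:00-09:25, 11:10-12:00.
Pablo ∩ Esperanza ∩ Nikolai ∩ Alice: 11:10-11:50.
Pablo ∩ Esperanza ∩ Nikolai ∩ Alice ∩ Zane: ∅.
Pablo ∩ Esperanza ∩ Nikolai ∩ Alice ∩ Zane ∩ Gabriel: ∅.
Pablo ∩ Esperanza ∩ Nikolai ∩ Alice ∩ Zane ∩ Gabriel ∩ Maria: ∅.
There is no time when everyone is free.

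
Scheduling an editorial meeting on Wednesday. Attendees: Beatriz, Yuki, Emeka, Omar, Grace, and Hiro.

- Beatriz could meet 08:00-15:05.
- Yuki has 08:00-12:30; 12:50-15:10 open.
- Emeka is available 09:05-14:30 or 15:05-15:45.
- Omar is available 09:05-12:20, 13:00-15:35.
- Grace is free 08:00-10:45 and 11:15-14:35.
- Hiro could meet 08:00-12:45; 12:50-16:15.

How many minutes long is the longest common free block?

Beatriz ∩ Yuki: 08:00-12:30, 12:50-15:05.
Beatriz ∩ Yuki ∩ Emeka: 09:05-12:30, 12:50-14:30.
Beatriz ∩ Yuki ∩ Emeka ∩ Omar: 09:05-12:20, 13:00-14:30.
Beatriz ∩ Yuki ∩ Emeka ∩ Omar ∩ Grace: 09:05-10:45, 11:15-12:20, 13:00-14:30.
Beatriz ∩ Yuki ∩ Emeka ∩ Omar ∩ Grace ∩ Hiro: 09:05-10:45, 11:15-12:20, 13:00-14:30.
So the common availability across everyone is 09:05-10:45, 11:15-12:20, 13:00-14:30.
The longest is 09:05-10:45 at 100 minutes.

100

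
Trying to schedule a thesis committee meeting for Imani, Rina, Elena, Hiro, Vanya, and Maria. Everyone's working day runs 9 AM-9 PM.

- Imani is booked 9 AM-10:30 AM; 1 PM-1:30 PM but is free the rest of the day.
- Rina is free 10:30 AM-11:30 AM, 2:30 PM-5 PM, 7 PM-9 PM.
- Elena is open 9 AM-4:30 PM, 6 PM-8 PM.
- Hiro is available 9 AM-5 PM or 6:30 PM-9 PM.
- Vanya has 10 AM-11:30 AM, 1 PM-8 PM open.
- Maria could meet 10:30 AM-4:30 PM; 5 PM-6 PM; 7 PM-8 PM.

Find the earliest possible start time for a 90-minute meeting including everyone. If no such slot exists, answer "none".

14:30

Imani free: 10:30-13:00, 13:30-21:00 (invert busy blocks within the working day).
Rina free: 10:30-11:30, 14:30-17:00, 19:00-21:00.
Elena free: 09:00-16:30, 18:00-20:00.
Hiro free: 09:00-17:00, 18:30-21:00.
Vanya free: 10:00-11:30, 13:00-20:00.
Maria free: 10:30-16:30, 17:00-18:00, 19:00-20:00.
Imani ∩ Rina: 10:30-11:30, 14:30-17:00, 19:00-21:00.
Imani ∩ Rina ∩ Elena: 10:30-11:30, 14:30-16:30, 19:00-20:00.
Imani ∩ Rina ∩ Elena ∩ Hiro: 10:30-11:30, 14:30-16:30, 19:00-20:00.
Imani ∩ Rina ∩ Elena ∩ Hiro ∩ Vanya: 10:30-11:30, 14:30-16:30, 19:00-20:00.
Imani ∩ Rina ∩ Elena ∩ Hiro ∩ Vanya ∩ Maria: 10:30-11:30, 14:30-16:30, 19:00-20:00.
The first common window of at least 90 minutes is 14:30-16:30, so the earliest start is 14:30.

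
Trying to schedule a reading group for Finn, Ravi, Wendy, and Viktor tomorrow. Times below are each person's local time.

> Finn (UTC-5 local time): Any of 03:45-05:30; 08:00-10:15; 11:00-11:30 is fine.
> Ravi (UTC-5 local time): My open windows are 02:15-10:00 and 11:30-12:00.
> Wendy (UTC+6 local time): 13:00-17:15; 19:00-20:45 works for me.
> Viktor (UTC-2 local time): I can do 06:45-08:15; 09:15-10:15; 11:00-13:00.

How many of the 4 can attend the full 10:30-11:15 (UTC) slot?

2

Finn in UTC: 08:45-10:30, 13:00-15:15, 16:00-16:30 (add 5h to convert from UTC-5).
Ravi in UTC: 07:15-15:00, 16:30-17:00 (add 5h to convert from UTC-5).
Wendy in UTC: 07:00-11:15, 13:00-14:45 (subtract 6h to convert from UTC+6).
Viktor in UTC: 08:45-10:15, 11:15-12:15, 13:00-15:00 (add 2h to convert from UTC-2).
Ravi and Wendy can make the full 10:30-11:15 slot — that's 2.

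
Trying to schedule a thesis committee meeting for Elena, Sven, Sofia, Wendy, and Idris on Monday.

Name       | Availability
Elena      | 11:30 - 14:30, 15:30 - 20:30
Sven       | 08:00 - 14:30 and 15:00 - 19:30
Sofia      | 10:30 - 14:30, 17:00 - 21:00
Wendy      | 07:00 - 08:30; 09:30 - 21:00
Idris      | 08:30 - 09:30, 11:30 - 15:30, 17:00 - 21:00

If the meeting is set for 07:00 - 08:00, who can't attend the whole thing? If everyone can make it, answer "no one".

Elena: not fully free for 07:00-08:00. Sven: not fully free for 07:00-08:00. Sofia: not fully free for 07:00-08:00. Wendy: free for 07:00-08:00. Idris: not fully free for 07:00-08:00.

Elena, Idris, Sofia, Sven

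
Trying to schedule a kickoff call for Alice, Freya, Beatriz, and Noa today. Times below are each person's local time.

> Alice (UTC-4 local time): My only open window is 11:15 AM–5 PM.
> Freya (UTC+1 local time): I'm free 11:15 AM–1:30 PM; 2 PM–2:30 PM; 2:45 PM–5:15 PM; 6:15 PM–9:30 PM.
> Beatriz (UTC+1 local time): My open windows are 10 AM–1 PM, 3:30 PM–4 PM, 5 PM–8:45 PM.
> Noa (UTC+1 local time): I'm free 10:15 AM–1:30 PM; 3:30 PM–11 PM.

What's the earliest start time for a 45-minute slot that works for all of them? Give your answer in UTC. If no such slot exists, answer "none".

Alice in UTC: 15:15-21:00 (add 4h to convert from UTC-4).
Freya in UTC: 10:15-12:30, 13:00-13:30, 13:45-16:15, 17:15-20:30 (subtract 1h to convert from UTC+1).
Beatriz in UTC: 09:00-12:00, 14:30-15:00, 16:00-19:45 (subtract 1h to convert from UTC+1).
Noa in UTC: 09:15-12:30, 14:30-22:00 (subtract 1h to convert from UTC+1).
Alice ∩ Freya: 15:15-16:15, 17:15-20:30.
Alice ∩ Freya ∩ Beatriz: 16:00-16:15, 17:15-19:45.
Alice ∩ Freya ∩ Beatriz ∩ Noa: 16:00-16:15, 17:15-19:45.
So the common availability across everyone is 16:00-16:15, 17:15-19:45.
The first common window of at least 45 minutes is 17:15-19:45, so the earliest start is 17:15.

17:15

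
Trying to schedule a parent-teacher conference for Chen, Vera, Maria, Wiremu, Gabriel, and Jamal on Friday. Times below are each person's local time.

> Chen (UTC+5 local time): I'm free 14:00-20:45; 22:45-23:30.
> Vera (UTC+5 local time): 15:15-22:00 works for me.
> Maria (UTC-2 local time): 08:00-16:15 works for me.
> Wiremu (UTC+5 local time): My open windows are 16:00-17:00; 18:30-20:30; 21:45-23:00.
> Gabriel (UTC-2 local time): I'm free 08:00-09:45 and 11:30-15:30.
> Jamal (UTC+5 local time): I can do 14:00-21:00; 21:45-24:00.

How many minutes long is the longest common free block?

120

Chen in UTC: 09:00-15:45, 17:45-18:30 (subtract 5h to convert from UTC+5).
Vera in UTC: 10:15-17:00 (subtract 5h to convert from UTC+5).
Maria in UTC: 10:00-18:15 (add 2h to convert from UTC-2).
Wiremu in UTC: 11:00-12:00, 13:30-15:30, 16:45-18:00 (subtract 5h to convert from UTC+5).
Gabriel in UTC: 10:00-11:45, 13:30-17:30 (add 2h to convert from UTC-2).
Jamal in UTC: 09:00-16:00, 16:45-19:00 (subtract 5h to convert from UTC+5).
Chen ∩ Vera: 10:15-15:45.
Chen ∩ Vera ∩ Maria: 10:15-15:45.
Chen ∩ Vera ∩ Maria ∩ Wiremu: 11:00-12:00, 13:30-15:30.
Chen ∩ Vera ∩ Maria ∩ Wiremu ∩ Gabriel: 11:00-11:45, 13:30-15:30.
Chen ∩ Vera ∩ Maria ∩ Wiremu ∩ Gabriel ∩ Jamal: 11:00-11:45, 13:30-15:30.
The longest is 13:30-15:30 at 120 minutes.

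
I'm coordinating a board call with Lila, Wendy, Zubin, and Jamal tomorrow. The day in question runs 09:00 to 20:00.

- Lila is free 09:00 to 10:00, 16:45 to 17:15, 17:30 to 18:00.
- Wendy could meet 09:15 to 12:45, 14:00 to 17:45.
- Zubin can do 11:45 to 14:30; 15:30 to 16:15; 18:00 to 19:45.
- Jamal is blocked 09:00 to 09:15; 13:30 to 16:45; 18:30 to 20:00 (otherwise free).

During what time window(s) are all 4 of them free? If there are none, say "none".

none

Lila free: 09:00-10:00, 16:45-17:15, 17:30-18:00.
Wendy free: 09:15-12:45, 14:00-17:45.
Zubin free: 11:45-14:30, 15:30-16:15, 18:00-19:45.
Jamal free: 09:15-13:30, 16:45-18:30 (invert busy blocks within the working day).
Lila ∩ Wendy: 09:15-10:00, 16:45-17:15, 17:30-17:45.
Lila ∩ Wendy ∩ Zubin: ∅.
Lila ∩ Wendy ∩ Zubin ∩ Jamal: ∅.
There is no time when everyone is free.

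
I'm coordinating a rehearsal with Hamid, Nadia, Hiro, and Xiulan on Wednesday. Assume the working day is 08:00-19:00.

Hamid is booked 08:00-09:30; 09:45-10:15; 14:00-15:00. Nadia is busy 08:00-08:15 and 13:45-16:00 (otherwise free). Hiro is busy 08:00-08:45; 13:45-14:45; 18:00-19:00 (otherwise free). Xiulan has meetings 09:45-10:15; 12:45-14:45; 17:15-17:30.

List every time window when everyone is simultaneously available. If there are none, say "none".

09:30-09:45, 10:15-12:45, 16:00-17:15, 17:30-18:00

Hamid free: 09:30-09:45, 10:15-14:00, 15:00-19:00 (invert busy blocks within the working day).
Nadia free: 08:15-13:45, 16:00-19:00 (invert busy blocks within the working day).
Hiro free: 08:45-13:45, 14:45-18:00 (invert busy blocks within the working day).
Xiulan free: 08:00-09:45, 10:15-12:45, 14:45-17:15, 17:30-19:00 (invert busy blocks within the working day).
Hamid ∩ Nadia: 09:30-09:45, 10:15-13:45, 16:00-19:00.
Hamid ∩ Nadia ∩ Hiro: 09:30-09:45, 10:15-13:45, 16:00-18:00.
Hamid ∩ Nadia ∩ Hiro ∩ Xiulan: 09:30-09:45, 10:15-12:45, 16:00-17:15, 17:30-18:00.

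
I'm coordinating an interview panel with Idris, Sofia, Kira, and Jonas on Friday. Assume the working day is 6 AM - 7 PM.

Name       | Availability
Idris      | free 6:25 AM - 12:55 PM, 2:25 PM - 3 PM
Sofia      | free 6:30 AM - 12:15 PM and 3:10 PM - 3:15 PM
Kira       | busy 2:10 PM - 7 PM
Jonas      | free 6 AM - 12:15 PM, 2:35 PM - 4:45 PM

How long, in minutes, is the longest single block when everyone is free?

345

Idris free: 06:25-12:55, 14:25-15:00.
Sofia free: 06:30-12:15, 15:10-15:15.
Kira free: 06:00-14:10 (invert busy blocks within the working day).
Jonas free: 06:00-12:15, 14:35-16:45.
Idris ∩ Sofia: 06:30-12:15.
Idris ∩ Sofia ∩ Kira: 06:30-12:15.
Idris ∩ Sofia ∩ Kira ∩ Jonas: 06:30-12:15.
The longest is 06:30-12:15 at 345 minutes.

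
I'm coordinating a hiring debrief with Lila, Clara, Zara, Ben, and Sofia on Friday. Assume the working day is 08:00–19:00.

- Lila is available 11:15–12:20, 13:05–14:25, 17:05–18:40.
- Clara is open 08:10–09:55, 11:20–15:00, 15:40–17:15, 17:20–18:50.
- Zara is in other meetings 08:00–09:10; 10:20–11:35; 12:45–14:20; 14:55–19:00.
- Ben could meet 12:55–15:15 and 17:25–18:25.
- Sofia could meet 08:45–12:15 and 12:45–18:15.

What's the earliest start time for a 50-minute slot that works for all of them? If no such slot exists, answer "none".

none

Lila free: 11:15-12:20, 13:05-14:25, 17:05-18:40.
Clara free: 08:10-09:55, 11:20-15:00, 15:40-17:15, 17:20-18:50.
Zara free: 09:10-10:20, 11:35-12:45, 14:20-14:55 (invert busy blocks within the working day).
Ben free: 12:55-15:15, 17:25-18:25.
Sofia free: 08:45-12:15, 12:45-18:15.
Lila ∩ Clara: 11:20-12:20, 13:05-14:25, 17:05-17:15, 17:20-18:40.
Lila ∩ Clara ∩ Zara: 11:35-12:20, 14:20-14:25.
Lila ∩ Clara ∩ Zara ∩ Ben: 14:20-14:25.
Lila ∩ Clara ∩ Zara ∩ Ben ∩ Sofia: 14:20-14:25.
Those are the intersection windows.
No common window is at least 50 minutes long.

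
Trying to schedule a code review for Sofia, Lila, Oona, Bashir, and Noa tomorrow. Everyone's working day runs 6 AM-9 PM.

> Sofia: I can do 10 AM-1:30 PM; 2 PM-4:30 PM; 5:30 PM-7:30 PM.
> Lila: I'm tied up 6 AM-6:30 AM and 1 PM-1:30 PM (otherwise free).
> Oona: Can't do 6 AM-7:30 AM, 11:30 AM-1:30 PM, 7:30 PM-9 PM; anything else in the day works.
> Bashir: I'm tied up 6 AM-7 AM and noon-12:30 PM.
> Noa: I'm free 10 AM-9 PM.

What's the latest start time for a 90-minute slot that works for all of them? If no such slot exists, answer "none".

Sofia free: 10:00-13:30, 14:00-16:30, 17:30-19:30.
Lila free: 06:30-13:00, 13:30-21:00 (invert busy blocks within the working day).
Oona free: 07:30-11:30, 13:30-19:30 (invert busy blocks within the working day).
Bashir free: 07:00-12:00, 12:30-21:00 (invert busy blocks within the working day).
Noa free: 10:00-21:00.
Sofia ∩ Lila: 10:00-13:00, 14:00-16:30, 17:30-19:30.
Sofia ∩ Lila ∩ Oona: 10:00-11:30, 14:00-16:30, 17:30-19:30.
Sofia ∩ Lila ∩ Oona ∩ Bashir: 10:00-11:30, 14:00-16:30, 17:30-19:30.
Sofia ∩ Lila ∩ Oona ∩ Bashir ∩ Noa: 10:00-11:30, 14:00-16:30, 17:30-19:30.
So the common availability across everyone is 10:00-11:30, 14:00-16:30, 17:30-19:30.
The last common window of at least 90 minutes is 17:30-19:30; a 90-minute meeting can start as late as 18:00 and still end by 19:30.

18:00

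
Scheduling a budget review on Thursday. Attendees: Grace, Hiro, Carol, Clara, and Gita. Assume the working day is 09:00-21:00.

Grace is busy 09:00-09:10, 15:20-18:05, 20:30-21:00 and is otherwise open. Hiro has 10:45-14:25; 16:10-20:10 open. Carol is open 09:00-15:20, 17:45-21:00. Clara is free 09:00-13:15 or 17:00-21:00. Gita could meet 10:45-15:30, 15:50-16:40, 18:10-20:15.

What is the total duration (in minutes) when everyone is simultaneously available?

Grace free: 09:10-15:20, 18:05-20:30 (invert busy blocks within the working day).
Hiro free: 10:45-14:25, 16:10-20:10.
Carol free: 09:00-15:20, 17:45-21:00.
Clara free: 09:00-13:15, 17:00-21:00.
Gita free: 10:45-15:30, 15:50-16:40, 18:10-20:15.
Grace ∩ Hiro: 10:45-14:25, 18:05-20:10.
Grace ∩ Hiro ∩ Carol: 10:45-14:25, 18:05-20:10.
Grace ∩ Hiro ∩ Carol ∩ Clara: 10:45-13:15, 18:05-20:10.
Grace ∩ Hiro ∩ Carol ∩ Clara ∩ Gita: 10:45-13:15, 18:10-20:10.
Summing the common windows: 150 + 120 = 270 minutes.

270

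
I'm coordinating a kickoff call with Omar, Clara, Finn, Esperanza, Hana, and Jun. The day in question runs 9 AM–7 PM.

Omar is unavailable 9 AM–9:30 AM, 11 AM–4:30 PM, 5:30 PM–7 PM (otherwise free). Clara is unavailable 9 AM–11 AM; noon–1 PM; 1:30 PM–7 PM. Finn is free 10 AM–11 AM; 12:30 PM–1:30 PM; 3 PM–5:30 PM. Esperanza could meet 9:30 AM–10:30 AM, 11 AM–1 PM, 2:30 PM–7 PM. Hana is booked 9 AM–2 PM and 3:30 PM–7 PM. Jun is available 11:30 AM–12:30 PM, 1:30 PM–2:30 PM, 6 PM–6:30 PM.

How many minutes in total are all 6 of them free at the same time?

0

Omar free: 09:30-11:00, 16:30-17:30 (invert busy blocks within the working day).
Clara free: 11:00-12:00, 13:00-13:30 (invert busy blocks within the working day).
Finn free: 10:00-11:00, 12:30-13:30, 15:00-17:30.
Esperanza free: 09:30-10:30, 11:00-13:00, 14:30-19:00.
Hana free: 14:00-15:30 (invert busy blocks within the working day).
Jun free: 11:30-12:30, 13:30-14:30, 18:00-18:30.
Omar ∩ Clara: ∅.
Omar ∩ Clara ∩ Finn: ∅.
Omar ∩ Clara ∩ Finn ∩ Esperanza: ∅.
Omar ∩ Clara ∩ Finn ∩ Esperanza ∩ Hana: ∅.
Omar ∩ Clara ∩ Finn ∩ Esperanza ∩ Hana ∩ Jun: ∅.
There is no time when everyone is free.
There is no common window, so the total is 0 minutes.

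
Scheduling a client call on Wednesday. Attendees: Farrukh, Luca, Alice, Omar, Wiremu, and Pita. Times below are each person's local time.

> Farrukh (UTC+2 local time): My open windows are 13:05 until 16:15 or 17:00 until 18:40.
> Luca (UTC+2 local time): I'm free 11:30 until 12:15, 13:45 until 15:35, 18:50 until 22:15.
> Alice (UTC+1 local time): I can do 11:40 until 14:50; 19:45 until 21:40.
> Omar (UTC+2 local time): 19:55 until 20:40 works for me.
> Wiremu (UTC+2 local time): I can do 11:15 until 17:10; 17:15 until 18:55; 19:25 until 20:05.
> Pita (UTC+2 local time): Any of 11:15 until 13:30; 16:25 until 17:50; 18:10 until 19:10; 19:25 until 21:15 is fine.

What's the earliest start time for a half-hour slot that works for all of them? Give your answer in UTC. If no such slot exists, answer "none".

none

Farrukh in UTC: 11:05-14:15, 15:00-16:40 (subtract 2h to convert from UTC+2).
Luca in UTC: 09:30-10:15, 11:45-13:35, 16:50-20:15 (subtract 2h to convert from UTC+2).
Alice in UTC: 10:40-13:50, 18:45-20:40 (subtract 1h to convert from UTC+1).
Omar in UTC: 17:55-18:40 (subtract 2h to convert from UTC+2).
Wiremu in UTC: 09:15-15:10, 15:15-16:55, 17:25-18:05 (subtract 2h to convert from UTC+2).
Pita in UTC: 09:15-11:30, 14:25-15:50, 16:10-17:10, 17:25-19:15 (subtract 2h to convert from UTC+2).
Farrukh ∩ Luca: 11:45-13:35.
Farrukh ∩ Luca ∩ Alice: 11:45-13:35.
Farrukh ∩ Luca ∩ Alice ∩ Omar: ∅.
Farrukh ∩ Luca ∩ Alice ∩ Omar ∩ Wiremu: ∅.
Farrukh ∩ Luca ∩ Alice ∩ Omar ∩ Wiremu ∩ Pita: ∅.
There is no time when everyone is free.
No common window is at least 30 minutes long.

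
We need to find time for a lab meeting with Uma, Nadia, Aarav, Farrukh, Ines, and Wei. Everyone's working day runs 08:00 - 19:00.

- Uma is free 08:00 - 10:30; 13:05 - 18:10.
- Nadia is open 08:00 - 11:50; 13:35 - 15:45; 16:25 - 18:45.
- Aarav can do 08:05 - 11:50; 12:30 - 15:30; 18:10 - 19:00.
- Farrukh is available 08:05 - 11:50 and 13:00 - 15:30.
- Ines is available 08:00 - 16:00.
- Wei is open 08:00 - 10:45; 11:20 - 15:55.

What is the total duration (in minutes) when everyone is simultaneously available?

Uma ∩ Nadia: 08:00-10:30, 13:35-15:45, 16:25-18:10.
Uma ∩ Nadia ∩ Aarav: 08:05-10:30, 13:35-15:30.
Uma ∩ Nadia ∩ Aarav ∩ Farrukh: 08:05-10:30, 13:35-15:30.
Uma ∩ Nadia ∩ Aarav ∩ Farrukh ∩ Ines: 08:05-10:30, 13:35-15:30.
Uma ∩ Nadia ∩ Aarav ∩ Farrukh ∩ Ines ∩ Wei: 08:05-10:30, 13:35-15:30.
Those are the intersection windows.
Summing the common windows: 145 + 115 = 260 minutes.

260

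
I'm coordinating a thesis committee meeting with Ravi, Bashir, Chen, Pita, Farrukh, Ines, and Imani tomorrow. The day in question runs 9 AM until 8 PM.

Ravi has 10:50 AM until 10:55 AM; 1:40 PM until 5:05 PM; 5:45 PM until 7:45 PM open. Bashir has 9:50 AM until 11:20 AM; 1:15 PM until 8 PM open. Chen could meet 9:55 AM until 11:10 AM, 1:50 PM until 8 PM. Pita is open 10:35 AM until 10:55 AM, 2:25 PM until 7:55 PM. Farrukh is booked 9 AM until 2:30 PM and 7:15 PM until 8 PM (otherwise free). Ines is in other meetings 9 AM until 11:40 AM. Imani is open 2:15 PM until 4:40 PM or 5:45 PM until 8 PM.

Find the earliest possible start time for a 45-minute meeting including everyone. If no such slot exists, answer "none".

14:30

Ravi free: 10:50-10:55, 13:40-17:05, 17:45-19:45.
Bashir free: 09:50-11:20, 13:15-20:00.
Chen free: 09:55-11:10, 13:50-20:00.
Pita free: 10:35-10:55, 14:25-19:55.
Farrukh free: 14:30-19:15 (invert busy blocks within the working day).
Ines free: 11:40-20:00 (invert busy blocks within the working day).
Imani free: 14:15-16:40, 17:45-20:00.
Ravi ∩ Bashir: 10:50-10:55, 13:40-17:05, 17:45-19:45.
Ravi ∩ Bashir ∩ Chen: 10:50-10:55, 13:50-17:05, 17:45-19:45.
Ravi ∩ Bashir ∩ Chen ∩ Pita: 10:50-10:55, 14:25-17:05, 17:45-19:45.
Ravi ∩ Bashir ∩ Chen ∩ Pita ∩ Farrukh: 14:30-17:05, 17:45-19:15.
Ravi ∩ Bashir ∩ Chen ∩ Pita ∩ Farrukh ∩ Ines: 14:30-17:05, 17:45-19:15.
Ravi ∩ Bashir ∩ Chen ∩ Pita ∩ Farrukh ∩ Ines ∩ Imani: 14:30-16:40, 17:45-19:15.
Those are the intersection windows.
The first common window of at least 45 minutes is 14:30-16:40, so the earliest start is 14:30.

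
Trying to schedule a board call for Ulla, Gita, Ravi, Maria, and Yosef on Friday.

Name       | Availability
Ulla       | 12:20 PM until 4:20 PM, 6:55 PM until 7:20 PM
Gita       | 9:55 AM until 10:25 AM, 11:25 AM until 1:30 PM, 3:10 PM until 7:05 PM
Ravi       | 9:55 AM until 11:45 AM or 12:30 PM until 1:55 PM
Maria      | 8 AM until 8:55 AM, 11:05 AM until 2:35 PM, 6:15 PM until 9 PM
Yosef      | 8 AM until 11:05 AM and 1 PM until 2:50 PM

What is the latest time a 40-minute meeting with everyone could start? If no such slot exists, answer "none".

none

Ulla ∩ Gita: 12:20-13:30, 15:10-16:20, 18:55-19:05.
Ulla ∩ Gita ∩ Ravi: 12:30-13:30.
Ulla ∩ Gita ∩ Ravi ∩ Maria: 12:30-13:30.
Ulla ∩ Gita ∩ Ravi ∩ Maria ∩ Yosef: 13:00-13:30.
No common window is at least 40 minutes long.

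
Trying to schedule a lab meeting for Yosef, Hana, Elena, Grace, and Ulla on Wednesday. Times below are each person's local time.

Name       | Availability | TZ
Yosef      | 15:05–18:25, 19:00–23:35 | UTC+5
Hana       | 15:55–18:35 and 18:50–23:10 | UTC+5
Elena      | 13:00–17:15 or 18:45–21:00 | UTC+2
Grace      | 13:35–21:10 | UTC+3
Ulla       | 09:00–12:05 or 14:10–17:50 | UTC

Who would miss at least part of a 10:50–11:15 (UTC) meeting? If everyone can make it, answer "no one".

Yosef in UTC: 10:05-13:25, 14:00-18:35 (subtract 5h to convert from UTC+5).
Hana in UTC: 10:55-13:35, 13:50-18:10 (subtract 5h to convert from UTC+5).
Elena in UTC: 11:00-15:15, 16:45-19:00 (subtract 2h to convert from UTC+2).
Grace in UTC: 10:35-18:10 (subtract 3h to convert from UTC+3).
Ulla in UTC: 09:00-12:05, 14:10-17:50.
Yosef: free for 10:50-11:15. Hana: not fully free for 10:50-11:15. Elena: not fully free for 10:50-11:15. Grace: free for 10:50-11:15. Ulla: free for 10:50-11:15.

Elena, Hana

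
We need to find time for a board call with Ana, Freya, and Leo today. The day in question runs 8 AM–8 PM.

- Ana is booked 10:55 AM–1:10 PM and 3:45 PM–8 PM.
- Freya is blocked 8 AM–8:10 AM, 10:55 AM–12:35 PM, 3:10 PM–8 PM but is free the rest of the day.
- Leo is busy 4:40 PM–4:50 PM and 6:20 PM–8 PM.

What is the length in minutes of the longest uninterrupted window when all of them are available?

165

Ana free: 08:00-10:55, 13:10-15:45 (invert busy blocks within the working day).
Freya free: 08:10-10:55, 12:35-15:10 (invert busy blocks within the working day).
Leo free: 08:00-16:40, 16:50-18:20 (invert busy blocks within the working day).
Ana ∩ Freya: 08:10-10:55, 13:10-15:10.
Ana ∩ Freya ∩ Leo: 08:10-10:55, 13:10-15:10.
The longest is 08:10-10:55 at 165 minutes.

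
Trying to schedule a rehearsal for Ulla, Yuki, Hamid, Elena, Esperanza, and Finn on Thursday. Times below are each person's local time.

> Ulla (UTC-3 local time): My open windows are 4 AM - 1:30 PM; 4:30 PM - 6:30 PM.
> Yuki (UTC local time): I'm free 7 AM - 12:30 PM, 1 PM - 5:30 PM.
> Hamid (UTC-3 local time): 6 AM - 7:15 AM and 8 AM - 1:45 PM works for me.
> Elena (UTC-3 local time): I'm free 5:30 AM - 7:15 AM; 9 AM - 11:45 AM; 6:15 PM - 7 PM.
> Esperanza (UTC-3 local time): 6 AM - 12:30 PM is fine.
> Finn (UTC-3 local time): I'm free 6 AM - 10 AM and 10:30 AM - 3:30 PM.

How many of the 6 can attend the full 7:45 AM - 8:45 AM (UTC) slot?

Ulla in UTC: 07:00-16:30, 19:30-21:30 (add 3h to convert from UTC-3).
Yuki in UTC: 07:00-12:30, 13:00-17:30.
Hamid in UTC: 09:00-10:15, 11:00-16:45 (add 3h to convert from UTC-3).
Elena in UTC: 08:30-10:15, 12:00-14:45, 21:15-22:00 (add 3h to convert from UTC-3).
Esperanza in UTC: 09:00-15:30 (add 3h to convert from UTC-3).
Finn in UTC: 09:00-13:00, 13:30-18:30 (add 3h to convert from UTC-3).
Ulla and Yuki can make the full 07:45-08:45 slot — that's 2.

2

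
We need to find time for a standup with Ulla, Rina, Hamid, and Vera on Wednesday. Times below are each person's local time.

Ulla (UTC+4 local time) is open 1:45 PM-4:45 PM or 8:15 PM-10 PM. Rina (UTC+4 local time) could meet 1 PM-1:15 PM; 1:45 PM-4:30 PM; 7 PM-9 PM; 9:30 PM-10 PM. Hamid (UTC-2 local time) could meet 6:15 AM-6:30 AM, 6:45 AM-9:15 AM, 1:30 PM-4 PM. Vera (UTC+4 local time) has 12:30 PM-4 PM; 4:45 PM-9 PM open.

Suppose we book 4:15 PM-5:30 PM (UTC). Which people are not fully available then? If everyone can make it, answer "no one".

Rina, Vera

Ulla in UTC: 09:45-12:45, 16:15-18:00 (subtract 4h to convert from UTC+4).
Rina in UTC: 09:00-09:15, 09:45-12:30, 15:00-17:00, 17:30-18:00 (subtract 4h to convert from UTC+4).
Hamid in UTC: 08:15-08:30, 08:45-11:15, 15:30-18:00 (add 2h to convert from UTC-2).
Vera in UTC: 08:30-12:00, 12:45-17:00 (subtract 4h to convert from UTC+4).
Ulla: free for 16:15-17:30. Rina: not fully free for 16:15-17:30. Hamid: free for 16:15-17:30. Vera: not fully free for 16:15-17:30.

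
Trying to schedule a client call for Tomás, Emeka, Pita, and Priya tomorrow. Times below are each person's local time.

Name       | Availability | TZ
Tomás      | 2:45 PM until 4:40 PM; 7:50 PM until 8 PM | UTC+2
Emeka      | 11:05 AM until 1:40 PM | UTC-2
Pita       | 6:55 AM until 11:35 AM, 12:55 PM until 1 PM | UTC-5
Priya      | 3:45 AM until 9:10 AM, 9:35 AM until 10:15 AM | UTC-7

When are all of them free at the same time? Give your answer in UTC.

Tomás in UTC: 12:45-14:40, 17:50-18:00 (subtract 2h to convert from UTC+2).
Emeka in UTC: 13:05-15:40 (add 2h to convert from UTC-2).
Pita in UTC: 11:55-16:35, 17:55-18:00 (add 5h to convert from UTC-5).
Priya in UTC: 10:45-16:10, 16:35-17:15 (add 7h to convert from UTC-7).
Tomás ∩ Emeka: 13:05-14:40.
Tomás ∩ Emeka ∩ Pita: 13:05-14:40.
Tomás ∩ Emeka ∩ Pita ∩ Priya: 13:05-14:40.
Those are the intersection windows.

13:05-14:40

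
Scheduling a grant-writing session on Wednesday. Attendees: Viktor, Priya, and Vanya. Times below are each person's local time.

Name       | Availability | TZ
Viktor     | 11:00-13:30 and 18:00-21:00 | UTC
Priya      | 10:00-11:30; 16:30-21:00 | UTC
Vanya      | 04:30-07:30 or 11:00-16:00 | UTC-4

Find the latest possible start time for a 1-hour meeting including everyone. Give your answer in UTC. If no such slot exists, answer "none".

19:00

Viktor in UTC: 11:00-13:30, 18:00-21:00.
Priya in UTC: 10:00-11:30, 16:30-21:00.
Vanya in UTC: 08:30-11:30, 15:00-20:00 (add 4h to convert from UTC-4).
Viktor ∩ Priya: 11:00-11:30, 18:00-21:00.
Viktor ∩ Priya ∩ Vanya: 11:00-11:30, 18:00-20:00.
Those are the intersection windows.
The last common window of at least 60 minutes is 18:00-20:00; a 60-minute meeting can start as late as 19:00 and still end by 20:00.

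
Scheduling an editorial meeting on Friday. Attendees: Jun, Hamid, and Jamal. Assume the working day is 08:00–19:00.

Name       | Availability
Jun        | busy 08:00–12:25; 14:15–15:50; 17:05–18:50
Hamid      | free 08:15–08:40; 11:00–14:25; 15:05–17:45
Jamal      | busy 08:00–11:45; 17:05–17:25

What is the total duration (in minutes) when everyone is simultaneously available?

Jun free: 12:25-14:15, 15:50-17:05, 18:50-19:00 (invert busy blocks within the working day).
Hamid free: 08:15-08:40, 11:00-14:25, 15:05-17:45.
Jamal free: 11:45-17:05, 17:25-19:00 (invert busy blocks within the working day).
Jun ∩ Hamid: 12:25-14:15, 15:50-17:05.
Jun ∩ Hamid ∩ Jamal: 12:25-14:15, 15:50-17:05.
Summing the common windows: 110 + 75 = 185 minutes.

185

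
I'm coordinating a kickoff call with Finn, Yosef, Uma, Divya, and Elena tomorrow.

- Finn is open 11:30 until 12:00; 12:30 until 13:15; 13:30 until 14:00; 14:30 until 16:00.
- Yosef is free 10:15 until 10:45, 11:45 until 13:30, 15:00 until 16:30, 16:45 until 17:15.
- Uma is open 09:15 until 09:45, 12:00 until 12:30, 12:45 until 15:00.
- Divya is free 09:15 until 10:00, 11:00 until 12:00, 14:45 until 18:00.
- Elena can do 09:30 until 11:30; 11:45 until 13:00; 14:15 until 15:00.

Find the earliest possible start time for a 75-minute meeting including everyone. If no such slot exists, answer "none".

none

Finn ∩ Yosef: 11:45-12:00, 12:30-13:15, 15:00-16:00.
Finn ∩ Yosef ∩ Uma: 12:45-13:15.
Finn ∩ Yosef ∩ Uma ∩ Divya: ∅.
Finn ∩ Yosef ∩ Uma ∩ Divya ∩ Elena: ∅.
There is no time when everyone is free.
No common window is at least 75 minutes long.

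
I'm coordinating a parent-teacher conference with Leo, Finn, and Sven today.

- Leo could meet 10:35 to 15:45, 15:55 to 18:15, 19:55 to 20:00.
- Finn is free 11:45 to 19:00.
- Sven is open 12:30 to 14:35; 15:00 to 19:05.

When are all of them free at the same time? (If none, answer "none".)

12:30-14:35, 15:00-15:45, 15:55-18:15

Leo ∩ Finn: 11:45-15:45, 15:55-18:15.
Leo ∩ Finn ∩ Sven: 12:30-14:35, 15:00-15:45, 15:55-18:15.
Those are the intersection windows.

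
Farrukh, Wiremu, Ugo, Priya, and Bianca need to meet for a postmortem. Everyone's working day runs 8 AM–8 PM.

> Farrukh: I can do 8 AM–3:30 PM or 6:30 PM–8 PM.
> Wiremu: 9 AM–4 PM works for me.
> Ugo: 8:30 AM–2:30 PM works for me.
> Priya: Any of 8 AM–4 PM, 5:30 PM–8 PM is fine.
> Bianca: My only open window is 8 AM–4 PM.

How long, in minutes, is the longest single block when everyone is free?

Farrukh ∩ Wiremu: 09:00-15:30.
Farrukh ∩ Wiremu ∩ Ugo: 09:00-14:30.
Farrukh ∩ Wiremu ∩ Ugo ∩ Priya: 09:00-14:30.
Farrukh ∩ Wiremu ∩ Ugo ∩ Priya ∩ Bianca: 09:00-14:30.
The longest is 09:00-14:30 at 330 minutes.

330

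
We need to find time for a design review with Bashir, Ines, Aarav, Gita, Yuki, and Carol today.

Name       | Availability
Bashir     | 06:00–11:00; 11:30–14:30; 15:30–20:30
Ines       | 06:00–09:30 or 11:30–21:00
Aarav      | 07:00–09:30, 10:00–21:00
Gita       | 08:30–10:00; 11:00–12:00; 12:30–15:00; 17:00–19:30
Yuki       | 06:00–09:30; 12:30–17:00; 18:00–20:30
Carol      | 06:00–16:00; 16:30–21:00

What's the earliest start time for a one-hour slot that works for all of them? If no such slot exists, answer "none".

08:30

Bashir ∩ Ines: 06:00-09:30, 11:30-14:30, 15:30-20:30.
Bashir ∩ Ines ∩ Aarav: 07:00-09:30, 11:30-14:30, 15:30-20:30.
Bashir ∩ Ines ∩ Aarav ∩ Gita: 08:30-09:30, 11:30-12:00, 12:30-14:30, 17:00-19:30.
Bashir ∩ Ines ∩ Aarav ∩ Gita ∩ Yuki: 08:30-09:30, 12:30-14:30, 18:00-19:30.
Bashir ∩ Ines ∩ Aarav ∩ Gita ∩ Yuki ∩ Carol: 08:30-09:30, 12:30-14:30, 18:00-19:30.
The first common window of at least 60 minutes is 08:30-09:30, so the earliest start is 08:30.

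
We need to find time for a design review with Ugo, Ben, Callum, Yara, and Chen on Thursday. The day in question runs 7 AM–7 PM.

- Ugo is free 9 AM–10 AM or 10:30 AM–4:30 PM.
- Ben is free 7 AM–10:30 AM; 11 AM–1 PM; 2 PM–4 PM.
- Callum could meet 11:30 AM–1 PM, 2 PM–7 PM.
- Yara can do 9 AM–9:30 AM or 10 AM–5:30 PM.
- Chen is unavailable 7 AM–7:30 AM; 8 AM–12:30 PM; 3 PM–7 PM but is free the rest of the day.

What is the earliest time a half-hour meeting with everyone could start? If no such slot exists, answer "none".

Ugo free: 09:00-10:00, 10:30-16:30.
Ben free: 07:00-10:30, 11:00-13:00, 14:00-16:00.
Callum free: 11:30-13:00, 14:00-19:00.
Yara free: 09:00-09:30, 10:00-17:30.
Chen free: 07:30-08:00, 12:30-15:00 (invert busy blocks within the working day).
Ugo ∩ Ben: 09:00-10:00, 11:00-13:00, 14:00-16:00.
Ugo ∩ Ben ∩ Callum: 11:30-13:00, 14:00-16:00.
Ugo ∩ Ben ∩ Callum ∩ Yara: 11:30-13:00, 14:00-16:00.
Ugo ∩ Ben ∩ Callum ∩ Yara ∩ Chen: 12:30-13:00, 14:00-15:00.
The first common window of at least 30 minutes is 12:30-13:00, so the earliest start is 12:30.

12:30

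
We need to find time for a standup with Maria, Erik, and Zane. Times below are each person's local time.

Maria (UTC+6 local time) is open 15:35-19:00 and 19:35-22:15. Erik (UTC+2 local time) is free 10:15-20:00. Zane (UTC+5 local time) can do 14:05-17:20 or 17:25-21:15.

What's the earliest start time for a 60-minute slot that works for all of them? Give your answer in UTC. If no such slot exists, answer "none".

09:35

Maria in UTC: 09:35-13:00, 13:35-16:15 (subtract 6h to convert from UTC+6).
Erik in UTC: 08:15-18:00 (subtract 2h to convert from UTC+2).
Zane in UTC: 09:05-12:20, 12:25-16:15 (subtract 5h to convert from UTC+5).
Maria ∩ Erik: 09:35-13:00, 13:35-16:15.
Maria ∩ Erik ∩ Zane: 09:35-12:20, 12:25-13:00, 13:35-16:15.
Those are the intersection windows.
The first common window of at least 60 minutes is 09:35-12:20, so the earliest start is 09:35.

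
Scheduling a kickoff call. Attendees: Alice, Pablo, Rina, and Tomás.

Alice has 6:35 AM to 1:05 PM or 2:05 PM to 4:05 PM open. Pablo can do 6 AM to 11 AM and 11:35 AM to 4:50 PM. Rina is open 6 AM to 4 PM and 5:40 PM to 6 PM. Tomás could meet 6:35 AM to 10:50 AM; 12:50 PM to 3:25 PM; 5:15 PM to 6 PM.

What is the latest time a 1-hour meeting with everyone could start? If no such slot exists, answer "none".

Alice ∩ Pablo: 06:35-11:00, 11:35-13:05, 14:05-16:05.
Alice ∩ Pablo ∩ Rina: 06:35-11:00, 11:35-13:05, 14:05-16:00.
Alice ∩ Pablo ∩ Rina ∩ Tomás: 06:35-10:50, 12:50-13:05, 14:05-15:25.
So the common availability across everyone is 06:35-10:50, 12:50-13:05, 14:05-15:25.
The last common window of at least 60 minutes is 14:05-15:25; a 60-minute meeting can start as late as 14:25 and still end by 15:25.

14:25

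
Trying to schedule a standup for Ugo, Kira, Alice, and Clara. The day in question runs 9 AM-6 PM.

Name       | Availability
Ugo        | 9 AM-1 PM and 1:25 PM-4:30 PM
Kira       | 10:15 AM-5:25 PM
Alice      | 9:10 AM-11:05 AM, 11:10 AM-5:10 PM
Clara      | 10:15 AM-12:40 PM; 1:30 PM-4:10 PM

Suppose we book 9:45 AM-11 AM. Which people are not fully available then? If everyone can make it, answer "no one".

Ugo: free for 09:45-11:00. Kira: not fully free for 09:45-11:00. Alice: free for 09:45-11:00. Clara: not fully free for 09:45-11:00.

Clara, Kira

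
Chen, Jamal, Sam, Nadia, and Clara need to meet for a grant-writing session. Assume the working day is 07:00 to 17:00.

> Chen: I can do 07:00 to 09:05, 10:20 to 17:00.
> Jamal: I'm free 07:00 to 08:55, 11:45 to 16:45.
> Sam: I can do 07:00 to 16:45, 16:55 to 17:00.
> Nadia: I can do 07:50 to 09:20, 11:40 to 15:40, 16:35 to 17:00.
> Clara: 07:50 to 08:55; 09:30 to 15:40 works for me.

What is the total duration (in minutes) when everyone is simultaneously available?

Chen ∩ Jamal: 07:00-08:55, 11:45-16:45.
Chen ∩ Jamal ∩ Sam: 07:00-08:55, 11:45-16:45.
Chen ∩ Jamal ∩ Sam ∩ Nadia: 07:50-08:55, 11:45-15:40, 16:35-16:45.
Chen ∩ Jamal ∩ Sam ∩ Nadia ∩ Clara: 07:50-08:55, 11:45-15:40.
Those are the intersection windows.
Summing the common windows: 65 + 235 = 300 minutes.

300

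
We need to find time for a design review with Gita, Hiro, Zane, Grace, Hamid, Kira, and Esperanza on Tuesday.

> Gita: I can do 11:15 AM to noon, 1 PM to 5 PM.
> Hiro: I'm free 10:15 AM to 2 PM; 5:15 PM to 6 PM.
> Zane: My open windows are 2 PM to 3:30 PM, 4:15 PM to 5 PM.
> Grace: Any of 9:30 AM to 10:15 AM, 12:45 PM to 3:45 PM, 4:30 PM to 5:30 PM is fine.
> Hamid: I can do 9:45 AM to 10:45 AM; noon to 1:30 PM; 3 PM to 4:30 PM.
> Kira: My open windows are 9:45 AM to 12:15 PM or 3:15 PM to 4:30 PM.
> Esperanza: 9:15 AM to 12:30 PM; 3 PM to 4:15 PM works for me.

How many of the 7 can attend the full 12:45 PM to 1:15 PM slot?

Hiro, Grace, and Hamid can make the full 12:45-13:15 slot — that's 3.

3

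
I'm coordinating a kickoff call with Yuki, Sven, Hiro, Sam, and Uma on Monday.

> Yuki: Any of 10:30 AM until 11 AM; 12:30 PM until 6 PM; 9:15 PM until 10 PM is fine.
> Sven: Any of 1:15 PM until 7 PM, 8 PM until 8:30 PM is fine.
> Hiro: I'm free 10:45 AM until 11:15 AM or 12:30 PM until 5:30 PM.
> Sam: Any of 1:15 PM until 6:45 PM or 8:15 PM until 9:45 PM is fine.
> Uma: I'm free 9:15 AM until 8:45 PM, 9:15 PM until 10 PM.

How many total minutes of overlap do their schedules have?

Yuki ∩ Sven: 13:15-18:00.
Yuki ∩ Sven ∩ Hiro: 13:15-17:30.
Yuki ∩ Sven ∩ Hiro ∩ Sam: 13:15-17:30.
Yuki ∩ Sven ∩ Hiro ∩ Sam ∩ Uma: 13:15-17:30.
That's a single block of 255 minutes.

255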